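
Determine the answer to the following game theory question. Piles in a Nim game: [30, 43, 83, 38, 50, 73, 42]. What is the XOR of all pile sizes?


We need the XOR (exclusive or) of all pile sizes.
After XOR-ing pile 1 (size 30): 0 XOR 30 = 30
After XOR-ing pile 2 (size 43): 30 XOR 43 = 53
After XOR-ing pile 3 (size 83): 53 XOR 83 = 102
After XOR-ing pile 4 (size 38): 102 XOR 38 = 64
After XOR-ing pile 5 (size 50): 64 XOR 50 = 114
After XOR-ing pile 6 (size 73): 114 XOR 73 = 59
After XOR-ing pile 7 (size 42): 59 XOR 42 = 17
The Nim-value of this position is 17.

17


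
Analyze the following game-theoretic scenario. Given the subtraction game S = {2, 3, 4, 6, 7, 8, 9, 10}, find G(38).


The subtraction set is S = {2, 3, 4, 6, 7, 8, 9, 10}.
G(k) = mex{ G(k - s) : s in S, s <= k }. We compute iteratively: G(0) = 0.
G(1) = mex({}) = 0
G(2) = mex({0}) = 1
G(3) = mex({0}) = 1
G(4) = mex({0, 1}) = 2
G(5) = mex({0, 1}) = 2
G(6) = mex({0, 1, 2}) = 3
G(7) = mex({0, 1, 2}) = 3
G(8) = mex({0, 1, 2, 3}) = 4
G(9) = mex({0, 1, 2, 3}) = 4
G(10) = mex({0, 1, 2, 3, 4}) = 5
G(11) = mex({0, 1, 2, 3, 4}) = 5
G(12) = mex({1, 2, 3, 4, 5}) = 0
G(13) = mex({1, 2, 3, 4, 5}) = 0
G(14) = mex({0, 2, 3, 4, 5}) = 1
G(15) = mex({0, 2, 3, 4, 5}) = 1
G(16) = mex({0, 1, 3, 4, 5}) = 2
G(17) = mex({0, 1, 3, 4, 5}) = 2
G(18) = mex({0, 1, 2, 4, 5}) = 3
G(19) = mex({0, 1, 2, 4, 5}) = 3
G(20) = mex({0, 1, 2, 3, 5}) = 4
G(21) = mex({0, 1, 2, 3, 5}) = 4
Observe that G(12)..G(21) = 0, 0, 1, 1, 2, 2, 3, 3, 4, 4 repeats G(0)..G(9) = 0, 0, 1, 1, 2, 2, 3, 3, 4, 4.
For k >= max(S) = 10, G(k) is determined by the previous 10 values G(k-10)..G(k-1); a window of 10 consecutive values has recurred shifted by 12, so by induction G(k + 12) = G(k) for all k >= 0: the sequence is periodic from the start with period 12.
One period: G(0..11) = 0, 0, 1, 1, 2, 2, 3, 3, 4, 4, 5, 5.
38 mod 12 = 2, so G(38) = G(2) = 1.

1


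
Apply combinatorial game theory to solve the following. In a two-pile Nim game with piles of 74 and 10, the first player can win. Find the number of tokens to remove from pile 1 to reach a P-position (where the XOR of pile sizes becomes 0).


Piles: 74 and 10
Current XOR: 74 XOR 10 = 64 (non-zero, so this is an N-position).
To make the XOR zero, we need to find a move that balances the piles.
For pile 1 (size 74): target = 74 XOR 64 = 10
We reduce pile 1 from 74 to 10.
Tokens removed: 74 - 10 = 64
Verification: 10 XOR 10 = 0

64


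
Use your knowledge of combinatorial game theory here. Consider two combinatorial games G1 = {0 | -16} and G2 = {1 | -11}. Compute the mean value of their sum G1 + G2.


G1 = {0 | -16}, G2 = {1 | -11}
Each is a switch {a | b} with numbers a > b; its mean value is (a + b)/2, and mean value is additive over game sums: m(G1 + G2) = m(G1) + m(G2).
Mean of G1 = (0 + (-16))/2 = -16/2 = -8
Mean of G2 = (1 + (-11))/2 = -10/2 = -5
Mean of G1 + G2 = -8 + -5 = -13

-13


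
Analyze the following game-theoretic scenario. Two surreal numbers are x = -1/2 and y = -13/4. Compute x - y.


x = -1/2, y = -13/4
Converting to common denominator: 4
x = -2/4, y = -13/4
x - y = -1/2 - -13/4 = 11/4

11/4


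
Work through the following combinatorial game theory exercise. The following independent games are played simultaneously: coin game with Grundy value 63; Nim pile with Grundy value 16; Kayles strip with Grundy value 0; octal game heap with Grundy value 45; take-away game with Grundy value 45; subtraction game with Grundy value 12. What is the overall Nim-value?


By the Sprague-Grundy theorem, the Grundy value of a sum of games is the XOR of individual Grundy values.
coin game: Grundy value = 63. Running XOR: 0 XOR 63 = 63
Nim pile: Grundy value = 16. Running XOR: 63 XOR 16 = 47
Kayles strip: Grundy value = 0. Running XOR: 47 XOR 0 = 47
octal game heap: Grundy value = 45. Running XOR: 47 XOR 45 = 2
take-away game: Grundy value = 45. Running XOR: 2 XOR 45 = 47
subtraction game: Grundy value = 12. Running XOR: 47 XOR 12 = 35
The combined Grundy value is 35.

35


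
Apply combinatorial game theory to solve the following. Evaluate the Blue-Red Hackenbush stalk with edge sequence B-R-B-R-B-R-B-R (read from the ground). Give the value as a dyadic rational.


Edges (from ground): B-R-B-R-B-R-B-R
By Berlekamp's sign-expansion rule, a Blue-Red Hackenbush stalk has the value of the surreal number whose sign sequence is the edge sequence with B -> + and R -> -.
Sign sequence: +-+-+-+-
Trace the sign expansion in the surreal number tree, starting from 0:
Edge 1: B (sign +) -> bounds (0, +inf), value = 1
Edge 2: R (sign -) -> bounds (0, 1), value = 1/2
Edge 3: B (sign +) -> bounds (1/2, 1), value = 3/4
Edge 4: R (sign -) -> bounds (1/2, 3/4), value = 5/8
Edge 5: B (sign +) -> bounds (5/8, 3/4), value = 11/16
Edge 6: R (sign -) -> bounds (5/8, 11/16), value = 21/32
Edge 7: B (sign +) -> bounds (21/32, 11/16), value = 43/64
Edge 8: R (sign -) -> bounds (21/32, 43/64), value = 85/128
Game value = 85/128

85/128


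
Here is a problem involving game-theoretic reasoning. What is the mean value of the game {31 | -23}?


Game = {31 | -23}, a switch {a | b} with numbers a > b.
Its thermograph has left wall a - t and right wall b + t, which meet at t = (a - b)/2, where both equal (a + b)/2. So the mast (mean value) is at (a + b)/2.
Mean = (31 + (-23))/2 = 8/2 = 4

4


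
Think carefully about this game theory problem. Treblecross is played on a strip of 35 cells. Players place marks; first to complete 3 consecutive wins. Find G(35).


Treblecross: place X on empty cells; 3-in-a-row wins.
Playing within two cells of an existing X lets the opponent win at once, so sensible play treats the cells i-2..i+2 around each X as dead. The player left with no safe cell loses, so this is a normal-play take-away game on strips of safe cells.
Placing X at cell i (0-indexed) of a strip of k safe cells leaves independent strips of sizes max(0, i-2) and max(0, k-i-3). Hence G(k) = mex{ G(max(0,i-2)) XOR G(max(0,k-i-3)) : 0 <= i < k }, with G(0) = 0.
G(1): splits (0,0):0^0=0 -> mex({0}) = 1
G(2): splits (0,0):0^0=0 -> mex({0}) = 1
G(3): splits (0,0):0^0=0 -> mex({0}) = 1
G(4): splits (0,1):0^1=1 (0,0):0^0=0 -> mex({0, 1}) = 2
G(5): splits (0,2):0^1=1 (0,1):0^1=1 (0,0):0^0=0 -> mex({0, 1}) = 2
G(6) = mex({1}) = 0
G(7) = mex({0, 1, 2}) = 3
G(8) = mex({0, 1, 2}) = 3
G(9) = mex({0, 2}) = 1
G(10) = mex({0, 2, 3}) = 1
G(11) = mex({0, 3}) = 1
G(12) = mex({1, 3}) = 0
G(13) = mex({0, 1, 2, 3}) = 4
G(14) = mex({0, 1, 2}) = 3
G(15) = mex({0, 1, 2}) = 3
G(16) = mex({0, 1, 2, 4}) = 3
G(17) = mex({0, 1, 3, 4}) = 2
G(18) = mex({0, 1, 3, 4}) = 2
G(19) = mex({0, 1, 3, 5}) = 2
G(20) = mex({0, 1, 2, 3, 5}) = 4
G(21) = mex({0, 1, 2, 3, 5}) = 4
G(22) = mex({1, 2, 6}) = 0
G(23) = mex({0, 1, 2, 3, 4, 6}) = 5
G(24) = mex({0, 1, 2, 3, 4}) = 5
G(25) = mex({0, 1, 3, 4, 7}) = 2
G(26) = mex({0, 1, 3, 4, 5, 7}) = 2
G(27) = mex({0, 1, 3, 5}) = 2
G(28) = mex({0, 1, 2, 5}) = 3
G(29) = mex({0, 1, 2, 4, 5, 6}) = 3
G(30) = mex({1, 2, 4, 6}) = 0
G(31) = mex({0, 1, 2, 3, 4, 6}) = 5
G(32) = mex({1, 2, 3, 4, 7}) = 0
G(33) = mex({0, 3, 7}) = 1
G(34) = mex({0, 2, 3, 5, 7}) = 1
G(35) = mex({0, 2, 3, 5, 6}) = 1
Therefore G(35) = 1.

1


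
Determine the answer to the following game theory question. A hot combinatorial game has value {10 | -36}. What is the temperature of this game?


The game is {10 | -36}, a switch {a | b} with numbers a > b.
Cooling {a | b} by t gives {a - t | b + t}, which stops being hot when a - t = b + t, i.e. at t = (a - b)/2. So the temperature of a switch is (a - b)/2.
Temperature = (Left option - Right option) / 2
= (10 - (-36)) / 2
= 46 / 2
= 23

23


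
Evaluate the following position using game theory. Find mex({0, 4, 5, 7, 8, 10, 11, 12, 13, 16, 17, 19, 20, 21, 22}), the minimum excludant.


Set = {0, 4, 5, 7, 8, 10, 11, 12, 13, 16, 17, 19, 20, 21, 22}
0 is in the set.
1 is NOT in the set. This is the mex.
mex = 1

1


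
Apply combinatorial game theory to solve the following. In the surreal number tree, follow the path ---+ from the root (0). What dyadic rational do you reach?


Sign expansion: ---+
Rule: track bounds (lo, hi), initially (-inf, +inf). On '+', the current value becomes lo and we move to the simplest number in (value, hi): value + 1 if hi = +inf, otherwise the midpoint (value + hi)/2. On '-', the current value becomes hi and we move to value - 1 if lo = -inf, otherwise the midpoint (lo + value)/2.
Start at 0.
Step 1: sign = -, move left. Bounds: (-inf, 0). Value = -1
Step 2: sign = -, move left. Bounds: (-inf, -1). Value = -2
Step 3: sign = -, move left. Bounds: (-inf, -2). Value = -3
Step 4: sign = +, move right. Bounds: (-3, -2). Value = -5/2
The surreal number with sign expansion ---+ is -5/2.

-5/2


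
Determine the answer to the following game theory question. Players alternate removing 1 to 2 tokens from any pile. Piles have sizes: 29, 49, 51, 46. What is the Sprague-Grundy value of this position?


Subtraction set: {1, 2}
For this subtraction set, G(n) = n mod 3 (period = max + 1 = 3).
Pile 1 (size 29): G(29) = 29 mod 3 = 2
Pile 2 (size 49): G(49) = 49 mod 3 = 1
Pile 3 (size 51): G(51) = 51 mod 3 = 0
Pile 4 (size 46): G(46) = 46 mod 3 = 1
Total Grundy value = XOR of all: 2 XOR 1 XOR 0 XOR 1 = 2

2


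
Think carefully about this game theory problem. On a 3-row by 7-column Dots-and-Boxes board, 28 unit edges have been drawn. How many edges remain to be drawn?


Grid: 3 x 7 boxes, i.e. 4 rows and 8 columns of dots.
Horizontal edges: (rows + 1) * cols = 4 * 7 = 28
Vertical edges: rows * (cols + 1) = 3 * 8 = 24
Total edges: 28 + 24 = 52
Edges drawn: 28
Remaining: 52 - 28 = 24

24


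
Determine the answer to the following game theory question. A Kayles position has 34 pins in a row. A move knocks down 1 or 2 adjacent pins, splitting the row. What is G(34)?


Kayles: a move removes 1 or 2 adjacent pins from a contiguous row.
Removing pins from a row of k leaves two independent rows (a, b) with a + b = k - 1 (one pin) or a + b = k - 2 (two pins); an end removal gives a = 0.
By Sprague-Grundy, G(k) = mex{ G(a) XOR G(b) } over all these splits. G(0) = 0.
G(1): splits (0,0):0^0=0 -> mex({0}) = 1
G(2): splits (0,1):0^1=1 (0,0):0^0=0 -> mex({0, 1}) = 2
G(3): splits (0,2):0^2=2 (1,1):1^1=0 (0,1):0^1=1 -> mex({0, 1, 2}) = 3
G(4): splits (0,3):0^3=3 (1,2):1^2=3 (0,2):0^2=2 (1,1):1^1=0 -> mex({0, 2, 3}) = 1
G(5): splits (0,4):0^1=1 (1,3):1^3=2 (2,2):2^2=0 (0,3):0^3=3 (1,2):1^2=3 -> mex({0, 1, 2, 3}) = 4
G(6) = mex({0, 1, 2, 4}) = 3
G(7) = mex({0, 1, 3, 4, 5}) = 2
G(8) = mex({0, 2, 3, 5, 6}) = 1
G(9) = mex({0, 1, 2, 3, 6, 7}) = 4
G(10) = mex({0, 1, 3, 4, 5, 7}) = 2
G(11) = mex({0, 1, 2, 3, 4, 5}) = 6
G(12) = mex({0, 1, 2, 3, 5, 6, 7}) = 4
G(13) = mex({0, 2, 3, 4, 6, 7}) = 1
G(14) = mex({0, 1, 4, 5, 6, 7}) = 2
G(15) = mex({0, 1, 2, 3, 4, 5, 6}) = 7
G(16) = mex({0, 2, 3, 5, 6, 7}) = 1
G(17) = mex({0, 1, 2, 3, 5, 6, 7}) = 4
G(18) = mex({0, 1, 2, 4, 5, 6}) = 3
G(19) = mex({0, 1, 3, 4, 5, 7}) = 2
G(20) = mex({0, 2, 3, 4, 5, 6, 7}) = 1
G(21) = mex({0, 1, 2, 3, 5, 6, 7}) = 4
G(22) = mex({0, 1, 2, 3, 4, 5, 7}) = 6
G(23) = mex({0, 1, 2, 3, 4, 5, 6}) = 7
G(24) = mex({0, 1, 2, 3, 5, 6, 7}) = 4
G(25) = mex({0, 2, 3, 4, 6, 7}) = 1
G(26) = mex({0, 1, 3, 4, 5, 6, 7}) = 2
G(27) = mex({0, 1, 2, 3, 4, 5, 6, 7}) = 8
G(28) = mex({0, 1, 2, 3, 4, 6, 7, 8}) = 5
G(29) = mex({0, 1, 2, 3, 5, 6, 7, 8, 9}) = 4
G(30) = mex({0, 1, 2, 3, 4, 5, 6, 9, 10}) = 7
G(31) = mex({0, 1, 3, 4, 5, 7, 10, 11}) = 2
G(32) = mex({0, 2, 3, 4, 5, 6, 7, 9, 11}) = 1
G(33) = mex({0, 1, 2, 3, 4, 5, 6, 7, 9, 12}) = 8
G(34) = mex({0, 1, 2, 3, 4, 5, 7, 8, 11, 12}) = 6
Therefore G(34) = 6.

6


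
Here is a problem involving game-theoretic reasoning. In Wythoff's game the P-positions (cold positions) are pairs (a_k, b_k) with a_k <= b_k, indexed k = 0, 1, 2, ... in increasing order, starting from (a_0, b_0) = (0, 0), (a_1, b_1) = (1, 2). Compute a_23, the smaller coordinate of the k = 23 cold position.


By Wythoff's theorem, a_k = floor(k * phi) and b_k = floor(k * phi^2) = a_k + k, where phi = (1 + sqrt(5))/2 is the golden ratio.
phi = (1 + sqrt(5))/2 = 1.618034
k = 23
k * phi = 23 * 1.618034 = 37.214782
a_23 = floor(k * phi) = 37

37


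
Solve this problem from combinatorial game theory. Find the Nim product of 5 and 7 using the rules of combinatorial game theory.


Nim multiplication is bilinear over XOR: (u XOR v) * w = (u*w) XOR (v*w).
So we split each operand into its bit components and XOR the pairwise Nim products.
5 = 1 + 4 (as XOR of powers of 2).
7 = 1 + 2 + 4 (as XOR of powers of 2).
Using the standard Nim-product table on single bits:
  2*2 = 3,   2*4 = 8,   2*8 = 12,
  4*4 = 6,   4*8 = 11,  8*8 = 13,
and  1*x = x (identity), k*l = l*k (commutative).
Pairwise Nim products:
  1 * 1 = 1
  1 * 2 = 2
  1 * 4 = 4
  4 * 1 = 4
  4 * 2 = 8
  4 * 4 = 6
XOR them: 1 XOR 2 XOR 4 XOR 4 XOR 8 XOR 6 = 13.
Result: 5 * 7 = 13 (in Nim).

13


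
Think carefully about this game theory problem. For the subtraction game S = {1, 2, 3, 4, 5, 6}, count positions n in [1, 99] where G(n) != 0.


Subtraction set S = {1, 2, 3, 4, 5, 6}, so G(n) = n mod 7.
G(n) = 0 when n is a multiple of 7.
Multiples of 7 in [1, 99]: 14
N-positions (nonzero Grundy) = 99 - 14 = 85

85


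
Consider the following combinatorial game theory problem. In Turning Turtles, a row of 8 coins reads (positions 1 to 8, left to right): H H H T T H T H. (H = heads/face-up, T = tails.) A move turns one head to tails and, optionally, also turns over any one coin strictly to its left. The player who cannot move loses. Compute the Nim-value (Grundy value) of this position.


Coins: H H H T T H T H
Key fact: a single head at position k behaves exactly like a Nim heap of size k (turning it to T and optionally flipping a coin at j < k corresponds to moving the heap from k to j, or to 0), and heads combine as a disjunctive sum (two heads at the same place would cancel, matching j XOR j = 0). So the Nim-value is the XOR of the 1-indexed positions of the heads.
Face-up positions (1-indexed): [1, 2, 3, 6, 8]
XOR 0 with 1: 0 XOR 1 = 1
XOR 1 with 2: 1 XOR 2 = 3
XOR 3 with 3: 3 XOR 3 = 0
XOR 0 with 6: 0 XOR 6 = 6
XOR 6 with 8: 6 XOR 8 = 14
Nim-value = 14

14


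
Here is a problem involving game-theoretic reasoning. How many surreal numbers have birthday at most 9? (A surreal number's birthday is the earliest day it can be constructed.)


Day 0: {|} = 0 is born. Count = 1.
Day n: the number of surreal numbers born by day n is 2^(n+1) - 1.
By day 0: 2^1 - 1 = 1
By day 1: 2^2 - 1 = 3
By day 2: 2^3 - 1 = 7
By day 3: 2^4 - 1 = 15
By day 4: 2^5 - 1 = 31
By day 5: 2^6 - 1 = 63
By day 6: 2^7 - 1 = 127
By day 7: 2^8 - 1 = 255
By day 8: 2^9 - 1 = 511
By day 9: 2^10 - 1 = 1023
By day 9: 1023 surreal numbers.

1023


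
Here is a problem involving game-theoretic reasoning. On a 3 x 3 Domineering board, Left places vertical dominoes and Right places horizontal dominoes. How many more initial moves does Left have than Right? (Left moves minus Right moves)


Board is 3 x 3 (rows x cols).
Left (vertical) placements: (rows-1) * cols = 2 * 3 = 6
Right (horizontal) placements: rows * (cols-1) = 3 * 2 = 6
Advantage = Left - Right = 6 - 6 = 0

0


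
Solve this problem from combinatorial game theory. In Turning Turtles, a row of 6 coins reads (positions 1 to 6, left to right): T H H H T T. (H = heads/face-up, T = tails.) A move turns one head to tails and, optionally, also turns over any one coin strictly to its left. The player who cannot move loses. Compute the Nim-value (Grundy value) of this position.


Coins: T H H H T T
Key fact: a single head at position k behaves exactly like a Nim heap of size k (turning it to T and optionally flipping a coin at j < k corresponds to moving the heap from k to j, or to 0), and heads combine as a disjunctive sum (two heads at the same place would cancel, matching j XOR j = 0). So the Nim-value is the XOR of the 1-indexed positions of the heads.
Face-up positions (1-indexed): [2, 3, 4]
XOR 0 with 2: 0 XOR 2 = 2
XOR 2 with 3: 2 XOR 3 = 1
XOR 1 with 4: 1 XOR 4 = 5
Nim-value = 5

5


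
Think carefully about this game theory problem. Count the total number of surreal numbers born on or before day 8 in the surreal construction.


Day 0: {|} = 0 is born. Count = 1.
Day n: the number of surreal numbers born by day n is 2^(n+1) - 1.
By day 0: 2^1 - 1 = 1
By day 1: 2^2 - 1 = 3
By day 2: 2^3 - 1 = 7
By day 3: 2^4 - 1 = 15
By day 4: 2^5 - 1 = 31
By day 5: 2^6 - 1 = 63
By day 6: 2^7 - 1 = 127
By day 7: 2^8 - 1 = 255
By day 8: 2^9 - 1 = 511
By day 8: 511 surreal numbers.

511


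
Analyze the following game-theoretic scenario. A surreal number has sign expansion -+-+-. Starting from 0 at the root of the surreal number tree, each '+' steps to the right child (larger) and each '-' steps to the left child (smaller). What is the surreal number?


Sign expansion: -+-+-
Rule: track bounds (lo, hi), initially (-inf, +inf). On '+', the current value becomes lo and we move to the simplest number in (value, hi): value + 1 if hi = +inf, otherwise the midpoint (value + hi)/2. On '-', the current value becomes hi and we move to value - 1 if lo = -inf, otherwise the midpoint (lo + value)/2.
Start at 0.
Step 1: sign = -, move left. Bounds: (-inf, 0). Value = -1
Step 2: sign = +, move right. Bounds: (-1, 0). Value = -1/2
Step 3: sign = -, move left. Bounds: (-1, -1/2). Value = -3/4
Step 4: sign = +, move right. Bounds: (-3/4, -1/2). Value = -5/8
Step 5: sign = -, move left. Bounds: (-3/4, -5/8). Value = -11/16
The surreal number with sign expansion -+-+- is -11/16.

-11/16


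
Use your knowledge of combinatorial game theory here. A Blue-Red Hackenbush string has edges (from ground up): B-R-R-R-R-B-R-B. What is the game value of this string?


Edges (from ground): B-R-R-R-R-B-R-B
By Berlekamp's sign-expansion rule, a Blue-Red Hackenbush stalk has the value of the surreal number whose sign sequence is the edge sequence with B -> + and R -> -.
Sign sequence: +----+-+
Trace the sign expansion in the surreal number tree, starting from 0:
Edge 1: B (sign +) -> bounds (0, +inf), value = 1
Edge 2: R (sign -) -> bounds (0, 1), value = 1/2
Edge 3: R (sign -) -> bounds (0, 1/2), value = 1/4
Edge 4: R (sign -) -> bounds (0, 1/4), value = 1/8
Edge 5: R (sign -) -> bounds (0, 1/8), value = 1/16
Edge 6: B (sign +) -> bounds (1/16, 1/8), value = 3/32
Edge 7: R (sign -) -> bounds (1/16, 3/32), value = 5/64
Edge 8: B (sign +) -> bounds (5/64, 3/32), value = 11/128
Game value = 11/128

11/128


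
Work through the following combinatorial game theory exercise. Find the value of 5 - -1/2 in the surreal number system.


x = 5, y = -1/2
Converting to common denominator: 2
x = 10/2, y = -1/2
x - y = 5 - -1/2 = 11/2

11/2


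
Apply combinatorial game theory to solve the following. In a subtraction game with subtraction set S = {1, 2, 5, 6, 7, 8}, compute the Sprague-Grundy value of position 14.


The subtraction set is S = {1, 2, 5, 6, 7, 8}.
G(k) = mex{ G(k - s) : s in S, s <= k }. We compute iteratively: G(0) = 0.
G(1) = mex({0}) = 1
G(2) = mex({0, 1}) = 2
G(3) = mex({1, 2}) = 0
G(4) = mex({0, 2}) = 1
G(5) = mex({0, 1}) = 2
G(6) = mex({0, 1, 2}) = 3
G(7) = mex({0, 1, 2, 3}) = 4
G(8) = mex({0, 1, 2, 3, 4}) = 5
G(9) = mex({0, 1, 2, 4, 5}) = 3
G(10) = mex({0, 1, 2, 3, 5}) = 4
G(11) = mex({0, 1, 2, 3, 4}) = 5
G(12) = mex({1, 2, 3, 4, 5}) = 0
G(13) = mex({0, 2, 3, 4, 5}) = 1
G(14) = mex({0, 1, 3, 4, 5}) = 2
Therefore G(14) = 2.

2


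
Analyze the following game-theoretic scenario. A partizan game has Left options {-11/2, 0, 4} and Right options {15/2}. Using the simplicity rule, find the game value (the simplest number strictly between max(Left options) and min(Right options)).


Left options: {-11/2, 0, 4}, max = 4
Right options: {15/2}, min = 15/2
All options are numbers and max(Left) < min(Right), so by the simplicity theorem the value is the simplest (earliest-born) number strictly between 4 and 15/2.
Integers 5 through 7 all lie strictly between 4 and 15/2.
Among integers, the simplest (lowest birthday = smallest |n|; 0 is born on day 0, +-n on day n) is 5.
No non-integer in the interval can be simpler: if x is a non-integer in the interval, then floor(x) or ceil(x) also lies in the interval (the interval contains an integer), and both are proper prefixes of x's sign expansion, i.e. born earlier. So the game value is 5.
Game value = 5

5


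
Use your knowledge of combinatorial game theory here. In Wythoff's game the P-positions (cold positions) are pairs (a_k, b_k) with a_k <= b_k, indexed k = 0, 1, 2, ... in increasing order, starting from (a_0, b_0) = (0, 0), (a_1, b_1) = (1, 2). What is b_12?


By Wythoff's theorem, a_k = floor(k * phi) and b_k = floor(k * phi^2) = a_k + k, where phi = (1 + sqrt(5))/2 is the golden ratio.
phi = (1 + sqrt(5))/2 = 1.618034
phi^2 = phi + 1 = 2.618034
k = 12
k * phi^2 = 12 * 2.618034 = 31.416408
b_12 = floor(k * phi^2) = 31 (check: a_12 + k = 19 + 12 = 31)

31


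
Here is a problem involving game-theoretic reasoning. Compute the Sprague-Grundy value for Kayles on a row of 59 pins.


Kayles: a move removes 1 or 2 adjacent pins from a contiguous row.
Removing pins from a row of k leaves two independent rows (a, b) with a + b = k - 1 (one pin) or a + b = k - 2 (two pins); an end removal gives a = 0.
By Sprague-Grundy, G(k) = mex{ G(a) XOR G(b) } over all these splits. G(0) = 0.
G(1): splits (0,0):0^0=0 -> mex({0}) = 1
G(2): splits (0,1):0^1=1 (0,0):0^0=0 -> mex({0, 1}) = 2
G(3): splits (0,2):0^2=2 (1,1):1^1=0 (0,1):0^1=1 -> mex({0, 1, 2}) = 3
G(4): splits (0,3):0^3=3 (1,2):1^2=3 (0,2):0^2=2 (1,1):1^1=0 -> mex({0, 2, 3}) = 1
G(5): splits (0,4):0^1=1 (1,3):1^3=2 (2,2):2^2=0 (0,3):0^3=3 (1,2):1^2=3 -> mex({0, 1, 2, 3}) = 4
G(6) = mex({0, 1, 2, 4}) = 3
G(7) = mex({0, 1, 3, 4, 5}) = 2
G(8) = mex({0, 2, 3, 5, 6}) = 1
G(9) = mex({0, 1, 2, 3, 6, 7}) = 4
G(10) = mex({0, 1, 3, 4, 5, 7}) = 2
G(11) = mex({0, 1, 2, 3, 4, 5}) = 6
G(12) = mex({0, 1, 2, 3, 5, 6, 7}) = 4
G(13) = mex({0, 2, 3, 4, 6, 7}) = 1
G(14) = mex({0, 1, 4, 5, 6, 7}) = 2
G(15) = mex({0, 1, 2, 3, 4, 5, 6}) = 7
G(16) = mex({0, 2, 3, 5, 6, 7}) = 1
G(17) = mex({0, 1, 2, 3, 5, 6, 7}) = 4
G(18) = mex({0, 1, 2, 4, 5, 6}) = 3
G(19) = mex({0, 1, 3, 4, 5, 7}) = 2
G(20) = mex({0, 2, 3, 4, 5, 6, 7}) = 1
G(21) = mex({0, 1, 2, 3, 5, 6, 7}) = 4
G(22) = mex({0, 1, 2, 3, 4, 5, 7}) = 6
G(23) = mex({0, 1, 2, 3, 4, 5, 6}) = 7
G(24) = mex({0, 1, 2, 3, 5, 6, 7}) = 4
G(25) = mex({0, 2, 3, 4, 6, 7}) = 1
G(26) = mex({0, 1, 3, 4, 5, 6, 7}) = 2
G(27) = mex({0, 1, 2, 3, 4, 5, 6, 7}) = 8
G(28) = mex({0, 1, 2, 3, 4, 6, 7, 8}) = 5
G(29) = mex({0, 1, 2, 3, 5, 6, 7, 8, 9}) = 4
G(30) = mex({0, 1, 2, 3, 4, 5, 6, 9, 10}) = 7
G(31) = mex({0, 1, 3, 4, 5, 7, 10, 11}) = 2
G(32) = mex({0, 2, 3, 4, 5, 6, 7, 9, 11}) = 1
G(33) = mex({0, 1, 2, 3, 4, 5, 6, 7, 9, 12}) = 8
G(34) = mex({0, 1, 2, 3, 4, 5, 7, 8, 11, 12}) = 6
G(35) = mex({0, 1, 2, 3, 4, 5, 6, 8, 9, 10, 11}) = 7
G(36) = mex({0, 1, 2, 3, 5, 6, 7, 9, 10}) = 4
G(37) = mex({0, 2, 3, 4, 6, 7, 9, 10, 11, 12}) = 1
G(38) = mex({0, 1, 3, 4, 5, 6, 7, 9, 10, 11, 12}) = 2
G(39) = mex({0, 1, 2, 4, 5, 6, 7, 9, 10, 12, 14}) = 3
G(40) = mex({0, 2, 3, 4, 6, 7, 11, 12, 14}) = 1
G(41) = mex({0, 1, 2, 3, 5, 6, 7, 9, 10, 11, 12}) = 4
G(42) = mex({0, 1, 2, 3, 4, 5, 6, 9, 10}) = 7
G(43) = mex({0, 1, 3, 4, 5, 7, 9, 10, 12, 15}) = 2
G(44) = mex({0, 2, 3, 4, 5, 6, 7, 9, 10, 12, 15}) = 1
G(45) = mex({0, 1, 2, 3, 4, 5, 6, 7, 9, 10, 12, 14}) = 8
G(46) = mex({0, 1, 3, 4, 5, 7, 8, 11, 12, 14}) = 2
G(47) = mex({0, 1, 2, 3, 4, 5, 6, 8, 9, 10, 11, 12}) = 7
G(48) = mex({0, 1, 2, 3, 5, 6, 7, 9, 10}) = 4
G(49) = mex({0, 2, 3, 4, 6, 7, 9, 10, 11, 12, 15}) = 1
G(50) = mex({0, 1, 4, 5, 6, 7, 9, 11, 12, 14, 15}) = 2
G(51) = mex({0, 1, 2, 3, 4, 5, 6, 7, 9, 12, 14, 15}) = 8
G(52) = mex({0, 2, 3, 4, 5, 6, 7, 8, 11, 12, 15}) = 1
G(53) = mex({0, 1, 2, 3, 5, 6, 7, 8, 9, 10, 11, 12}) = 4
G(54) = mex({0, 1, 2, 3, 4, 5, 6, 9, 10}) = 7
G(55) = mex({0, 1, 3, 4, 5, 7, 9, 10, 11, 12}) = 2
G(56) = mex({0, 2, 3, 4, 5, 6, 7, 9, 10, 11, 12, 13, 14}) = 1
G(57) = mex({0, 1, 2, 3, 5, 6, 7, 9, 10, 12, 13, 14, 15}) = 4
G(58) = mex({0, 1, 3, 4, 5, 7, 11, 12, 14, 15}) = 2
G(59) = mex({0, 1, 2, 3, 4, 5, 6, 9, 10, 11, 12, 15}) = 7
Therefore G(59) = 7.

7


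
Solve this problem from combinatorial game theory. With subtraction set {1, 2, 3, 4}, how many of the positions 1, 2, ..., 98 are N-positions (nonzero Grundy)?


Subtraction set S = {1, 2, 3, 4}, so G(n) = n mod 5.
G(n) = 0 when n is a multiple of 5.
Multiples of 5 in [1, 98]: 19
N-positions (nonzero Grundy) = 98 - 19 = 79

79


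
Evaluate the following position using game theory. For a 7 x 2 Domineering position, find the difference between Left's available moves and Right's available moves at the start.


Board is 7 x 2 (rows x cols).
Left (vertical) placements: (rows-1) * cols = 6 * 2 = 12
Right (horizontal) placements: rows * (cols-1) = 7 * 1 = 7
Advantage = Left - Right = 12 - 7 = 5

5


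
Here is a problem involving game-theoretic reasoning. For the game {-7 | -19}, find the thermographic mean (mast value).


Game = {-7 | -19}, a switch {a | b} with numbers a > b.
Its thermograph has left wall a - t and right wall b + t, which meet at t = (a - b)/2, where both equal (a + b)/2. So the mast (mean value) is at (a + b)/2.
Mean = (-7 + (-19))/2 = -26/2 = -13

-13


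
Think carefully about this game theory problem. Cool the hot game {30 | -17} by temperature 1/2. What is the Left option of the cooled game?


Original game: {30 | -17} (a switch {a | b} with a > b).
Cooling by t (for t below the temperature (a - b)/2 = 47/2) taxes each move by t: {a | b} cooled by t is {a - t | b + t}.
Cooling amount: t = 1/2
Cooled Left option: 30 - 1/2 = 59/2
Cooled Right option: -17 + 1/2 = -33/2
Cooled game: {59/2 | -33/2}
Left option = 59/2

59/2


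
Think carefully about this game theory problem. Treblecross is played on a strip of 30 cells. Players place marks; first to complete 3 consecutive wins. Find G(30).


Treblecross: place X on empty cells; 3-in-a-row wins.
Playing within two cells of an existing X lets the opponent win at once, so sensible play treats the cells i-2..i+2 around each X as dead. The player left with no safe cell loses, so this is a normal-play take-away game on strips of safe cells.
Placing X at cell i (0-indexed) of a strip of k safe cells leaves independent strips of sizes max(0, i-2) and max(0, k-i-3). Hence G(k) = mex{ G(max(0,i-2)) XOR G(max(0,k-i-3)) : 0 <= i < k }, with G(0) = 0.
G(1): splits (0,0):0^0=0 -> mex({0}) = 1
G(2): splits (0,0):0^0=0 -> mex({0}) = 1
G(3): splits (0,0):0^0=0 -> mex({0}) = 1
G(4): splits (0,1):0^1=1 (0,0):0^0=0 -> mex({0, 1}) = 2
G(5): splits (0,2):0^1=1 (0,1):0^1=1 (0,0):0^0=0 -> mex({0, 1}) = 2
G(6) = mex({1}) = 0
G(7) = mex({0, 1, 2}) = 3
G(8) = mex({0, 1, 2}) = 3
G(9) = mex({0, 2}) = 1
G(10) = mex({0, 2, 3}) = 1
G(11) = mex({0, 3}) = 1
G(12) = mex({1, 3}) = 0
G(13) = mex({0, 1, 2, 3}) = 4
G(14) = mex({0, 1, 2}) = 3
G(15) = mex({0, 1, 2}) = 3
G(16) = mex({0, 1, 2, 4}) = 3
G(17) = mex({0, 1, 3, 4}) = 2
G(18) = mex({0, 1, 3, 4}) = 2
G(19) = mex({0, 1, 3, 5}) = 2
G(20) = mex({0, 1, 2, 3, 5}) = 4
G(21) = mex({0, 1, 2, 3, 5}) = 4
G(22) = mex({1, 2, 6}) = 0
G(23) = mex({0, 1, 2, 3, 4, 6}) = 5
G(24) = mex({0, 1, 2, 3, 4}) = 5
G(25) = mex({0, 1, 3, 4, 7}) = 2
G(26) = mex({0, 1, 3, 4, 5, 7}) = 2
G(27) = mex({0, 1, 3, 5}) = 2
G(28) = mex({0, 1, 2, 5}) = 3
G(29) = mex({0, 1, 2, 4, 5, 6}) = 3
G(30) = mex({1, 2, 4, 6}) = 0
Therefore G(30) = 0.

0


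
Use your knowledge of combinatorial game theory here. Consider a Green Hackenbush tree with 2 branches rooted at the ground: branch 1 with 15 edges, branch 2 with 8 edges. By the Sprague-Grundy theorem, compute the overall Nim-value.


The tree has 2 branches from the ground vertex.
In Green Hackenbush, the Nim-value of a simple path of length k is k.
Branch 1: length 15, Nim-value = 15
Branch 2: length 8, Nim-value = 8
Total Nim-value = XOR of all branch values:
0 XOR 15 = 15
15 XOR 8 = 7
Nim-value of the tree = 7

7


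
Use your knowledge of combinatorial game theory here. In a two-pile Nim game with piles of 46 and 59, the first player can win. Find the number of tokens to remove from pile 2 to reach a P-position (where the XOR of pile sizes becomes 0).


Piles: 46 and 59
Current XOR: 46 XOR 59 = 21 (non-zero, so this is an N-position).
To make the XOR zero, we need to find a move that balances the piles.
For pile 2 (size 59): target = 59 XOR 21 = 46
We reduce pile 2 from 59 to 46.
Tokens removed: 59 - 46 = 13
Verification: 46 XOR 46 = 0

13


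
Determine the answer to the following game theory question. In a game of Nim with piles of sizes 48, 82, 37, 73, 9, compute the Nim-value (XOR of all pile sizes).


We need the XOR (exclusive or) of all pile sizes.
After XOR-ing pile 1 (size 48): 0 XOR 48 = 48
After XOR-ing pile 2 (size 82): 48 XOR 82 = 98
After XOR-ing pile 3 (size 37): 98 XOR 37 = 71
After XOR-ing pile 4 (size 73): 71 XOR 73 = 14
After XOR-ing pile 5 (size 9): 14 XOR 9 = 7
The Nim-value of this position is 7.

7


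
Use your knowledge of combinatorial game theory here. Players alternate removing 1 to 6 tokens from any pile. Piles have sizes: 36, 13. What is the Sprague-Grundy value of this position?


Subtraction set: {1, 2, 3, 4, 5, 6}
For this subtraction set, G(n) = n mod 7 (period = max + 1 = 7).
Pile 1 (size 36): G(36) = 36 mod 7 = 1
Pile 2 (size 13): G(13) = 13 mod 7 = 6
Total Grundy value = XOR of all: 1 XOR 6 = 7

7


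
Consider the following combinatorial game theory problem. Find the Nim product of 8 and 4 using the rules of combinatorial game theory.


Nim multiplication is bilinear over XOR: (u XOR v) * w = (u*w) XOR (v*w).
So we split each operand into its bit components and XOR the pairwise Nim products.
8 = 8 (as XOR of powers of 2).
4 = 4 (as XOR of powers of 2).
Using the standard Nim-product table on single bits:
  2*2 = 3,   2*4 = 8,   2*8 = 12,
  4*4 = 6,   4*8 = 11,  8*8 = 13,
and  1*x = x (identity), k*l = l*k (commutative).
Pairwise Nim products:
  8 * 4 = 11
XOR them: 11 = 11.
Result: 8 * 4 = 11 (in Nim).

11


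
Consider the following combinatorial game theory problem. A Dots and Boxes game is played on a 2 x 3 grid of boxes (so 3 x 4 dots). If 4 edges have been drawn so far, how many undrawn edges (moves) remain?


Grid: 2 x 3 boxes, i.e. 3 rows and 4 columns of dots.
Horizontal edges: (rows + 1) * cols = 3 * 3 = 9
Vertical edges: rows * (cols + 1) = 2 * 4 = 8
Total edges: 9 + 8 = 17
Edges drawn: 4
Remaining: 17 - 4 = 13

13


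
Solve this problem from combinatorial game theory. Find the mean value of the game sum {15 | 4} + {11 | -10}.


G1 = {15 | 4}, G2 = {11 | -10}
Each is a switch {a | b} with numbers a > b; its mean value is (a + b)/2, and mean value is additive over game sums: m(G1 + G2) = m(G1) + m(G2).
Mean of G1 = (15 + (4))/2 = 19/2 = 19/2
Mean of G2 = (11 + (-10))/2 = 1/2 = 1/2
Mean of G1 + G2 = 19/2 + 1/2 = 10

10


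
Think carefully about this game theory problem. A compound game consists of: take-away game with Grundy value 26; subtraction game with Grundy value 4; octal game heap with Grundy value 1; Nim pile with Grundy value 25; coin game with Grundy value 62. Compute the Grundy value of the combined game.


By the Sprague-Grundy theorem, the Grundy value of a sum of games is the XOR of individual Grundy values.
take-away game: Grundy value = 26. Running XOR: 0 XOR 26 = 26
subtraction game: Grundy value = 4. Running XOR: 26 XOR 4 = 30
octal game heap: Grundy value = 1. Running XOR: 30 XOR 1 = 31
Nim pile: Grundy value = 25. Running XOR: 31 XOR 25 = 6
coin game: Grundy value = 62. Running XOR: 6 XOR 62 = 56
The combined Grundy value is 56.

56


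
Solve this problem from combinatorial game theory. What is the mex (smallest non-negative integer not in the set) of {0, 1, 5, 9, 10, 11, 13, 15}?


Set = {0, 1, 5, 9, 10, 11, 13, 15}
0 is in the set.
1 is in the set.
2 is NOT in the set. This is the mex.
mex = 2

2


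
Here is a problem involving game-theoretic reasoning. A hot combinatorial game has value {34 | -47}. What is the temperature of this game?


The game is {34 | -47}, a switch {a | b} with numbers a > b.
Cooling {a | b} by t gives {a - t | b + t}, which stops being hot when a - t = b + t, i.e. at t = (a - b)/2. So the temperature of a switch is (a - b)/2.
Temperature = (Left option - Right option) / 2
= (34 - (-47)) / 2
= 81 / 2
= 81/2

81/2


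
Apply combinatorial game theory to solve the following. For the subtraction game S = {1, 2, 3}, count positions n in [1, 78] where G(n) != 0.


Subtraction set S = {1, 2, 3}, so G(n) = n mod 4.
G(n) = 0 when n is a multiple of 4.
Multiples of 4 in [1, 78]: 19
N-positions (nonzero Grundy) = 78 - 19 = 59

59


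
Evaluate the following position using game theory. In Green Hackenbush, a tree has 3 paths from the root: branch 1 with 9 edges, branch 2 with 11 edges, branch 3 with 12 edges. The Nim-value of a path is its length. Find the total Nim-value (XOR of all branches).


The tree has 3 branches from the ground vertex.
In Green Hackenbush, the Nim-value of a simple path of length k is k.
Branch 1: length 9, Nim-value = 9
Branch 2: length 11, Nim-value = 11
Branch 3: length 12, Nim-value = 12
Total Nim-value = XOR of all branch values:
0 XOR 9 = 9
9 XOR 11 = 2
2 XOR 12 = 14
Nim-value of the tree = 14

14


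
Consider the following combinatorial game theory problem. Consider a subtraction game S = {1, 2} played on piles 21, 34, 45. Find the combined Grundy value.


Subtraction set: {1, 2}
For this subtraction set, G(n) = n mod 3 (period = max + 1 = 3).
Pile 1 (size 21): G(21) = 21 mod 3 = 0
Pile 2 (size 34): G(34) = 34 mod 3 = 1
Pile 3 (size 45): G(45) = 45 mod 3 = 0
Total Grundy value = XOR of all: 0 XOR 1 XOR 0 = 1

1


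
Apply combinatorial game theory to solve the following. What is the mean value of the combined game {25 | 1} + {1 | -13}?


G1 = {25 | 1}, G2 = {1 | -13}
Each is a switch {a | b} with numbers a > b; its mean value is (a + b)/2, and mean value is additive over game sums: m(G1 + G2) = m(G1) + m(G2).
Mean of G1 = (25 + (1))/2 = 26/2 = 13
Mean of G2 = (1 + (-13))/2 = -12/2 = -6
Mean of G1 + G2 = 13 + -6 = 7

7


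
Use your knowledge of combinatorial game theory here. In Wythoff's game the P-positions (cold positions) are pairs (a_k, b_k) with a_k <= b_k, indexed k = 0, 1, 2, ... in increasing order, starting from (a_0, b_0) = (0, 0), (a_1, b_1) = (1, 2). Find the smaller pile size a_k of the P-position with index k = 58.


By Wythoff's theorem, a_k = floor(k * phi) and b_k = floor(k * phi^2) = a_k + k, where phi = (1 + sqrt(5))/2 is the golden ratio.
phi = (1 + sqrt(5))/2 = 1.618034
k = 58
k * phi = 58 * 1.618034 = 93.845971
a_58 = floor(k * phi) = 93

93


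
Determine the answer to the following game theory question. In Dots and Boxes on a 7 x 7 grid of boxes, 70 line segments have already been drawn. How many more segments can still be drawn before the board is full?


Grid: 7 x 7 boxes, i.e. 8 rows and 8 columns of dots.
Horizontal edges: (rows + 1) * cols = 8 * 7 = 56
Vertical edges: rows * (cols + 1) = 7 * 8 = 56
Total edges: 56 + 56 = 112
Edges drawn: 70
Remaining: 112 - 70 = 42

42


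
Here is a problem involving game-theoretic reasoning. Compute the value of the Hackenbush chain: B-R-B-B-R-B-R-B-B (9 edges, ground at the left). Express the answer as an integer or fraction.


Edges (from ground): B-R-B-B-R-B-R-B-B
By Berlekamp's sign-expansion rule, a Blue-Red Hackenbush stalk has the value of the surreal number whose sign sequence is the edge sequence with B -> + and R -> -.
Sign sequence: +-++-+-++
Trace the sign expansion in the surreal number tree, starting from 0:
Edge 1: B (sign +) -> bounds (0, +inf), value = 1
Edge 2: R (sign -) -> bounds (0, 1), value = 1/2
Edge 3: B (sign +) -> bounds (1/2, 1), value = 3/4
Edge 4: B (sign +) -> bounds (3/4, 1), value = 7/8
Edge 5: R (sign -) -> bounds (3/4, 7/8), value = 13/16
Edge 6: B (sign +) -> bounds (13/16, 7/8), value = 27/32
Edge 7: R (sign -) -> bounds (13/16, 27/32), value = 53/64
Edge 8: B (sign +) -> bounds (53/64, 27/32), value = 107/128
Edge 9: B (sign +) -> bounds (107/128, 27/32), value = 215/256
Game value = 215/256

215/256


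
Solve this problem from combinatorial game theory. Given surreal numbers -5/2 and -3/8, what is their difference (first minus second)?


x = -5/2, y = -3/8
Converting to common denominator: 8
x = -20/8, y = -3/8
x - y = -5/2 - -3/8 = -17/8

-17/8


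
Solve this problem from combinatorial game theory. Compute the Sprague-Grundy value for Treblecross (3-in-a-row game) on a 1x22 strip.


Treblecross: place X on empty cells; 3-in-a-row wins.
Playing within two cells of an existing X lets the opponent win at once, so sensible play treats the cells i-2..i+2 around each X as dead. The player left with no safe cell loses, so this is a normal-play take-away game on strips of safe cells.
Placing X at cell i (0-indexed) of a strip of k safe cells leaves independent strips of sizes max(0, i-2) and max(0, k-i-3). Hence G(k) = mex{ G(max(0,i-2)) XOR G(max(0,k-i-3)) : 0 <= i < k }, with G(0) = 0.
G(1): splits (0,0):0^0=0 -> mex({0}) = 1
G(2): splits (0,0):0^0=0 -> mex({0}) = 1
G(3): splits (0,0):0^0=0 -> mex({0}) = 1
G(4): splits (0,1):0^1=1 (0,0):0^0=0 -> mex({0, 1}) = 2
G(5): splits (0,2):0^1=1 (0,1):0^1=1 (0,0):0^0=0 -> mex({0, 1}) = 2
G(6) = mex({1}) = 0
G(7) = mex({0, 1, 2}) = 3
G(8) = mex({0, 1, 2}) = 3
G(9) = mex({0, 2}) = 1
G(10) = mex({0, 2, 3}) = 1
G(11) = mex({0, 3}) = 1
G(12) = mex({1, 3}) = 0
G(13) = mex({0, 1, 2, 3}) = 4
G(14) = mex({0, 1, 2}) = 3
G(15) = mex({0, 1, 2}) = 3
G(16) = mex({0, 1, 2, 4}) = 3
G(17) = mex({0, 1, 3, 4}) = 2
G(18) = mex({0, 1, 3, 4}) = 2
G(19) = mex({0, 1, 3, 5}) = 2
G(20) = mex({0, 1, 2, 3, 5}) = 4
G(21) = mex({0, 1, 2, 3, 5}) = 4
G(22) = mex({1, 2, 6}) = 0
Therefore G(22) = 0.

0


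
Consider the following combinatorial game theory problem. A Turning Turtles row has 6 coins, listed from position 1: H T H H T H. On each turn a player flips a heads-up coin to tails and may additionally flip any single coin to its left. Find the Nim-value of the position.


Coins: H T H H T H
Key fact: a single head at position k behaves exactly like a Nim heap of size k (turning it to T and optionally flipping a coin at j < k corresponds to moving the heap from k to j, or to 0), and heads combine as a disjunctive sum (two heads at the same place would cancel, matching j XOR j = 0). So the Nim-value is the XOR of the 1-indexed positions of the heads.
Face-up positions (1-indexed): [1, 3, 4, 6]
XOR 0 with 1: 0 XOR 1 = 1
XOR 1 with 3: 1 XOR 3 = 2
XOR 2 with 4: 2 XOR 4 = 6
XOR 6 with 6: 6 XOR 6 = 0
Nim-value = 0

0


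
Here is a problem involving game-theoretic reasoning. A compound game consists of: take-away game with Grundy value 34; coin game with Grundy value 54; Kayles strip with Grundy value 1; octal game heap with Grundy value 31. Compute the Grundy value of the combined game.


By the Sprague-Grundy theorem, the Grundy value of a sum of games is the XOR of individual Grundy values.
take-away game: Grundy value = 34. Running XOR: 0 XOR 34 = 34
coin game: Grundy value = 54. Running XOR: 34 XOR 54 = 20
Kayles strip: Grundy value = 1. Running XOR: 20 XOR 1 = 21
octal game heap: Grundy value = 31. Running XOR: 21 XOR 31 = 10
The combined Grundy value is 10.

10


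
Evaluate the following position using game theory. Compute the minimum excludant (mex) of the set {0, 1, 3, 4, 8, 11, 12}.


Set = {0, 1, 3, 4, 8, 11, 12}
0 is in the set.
1 is in the set.
2 is NOT in the set. This is the mex.
mex = 2

2


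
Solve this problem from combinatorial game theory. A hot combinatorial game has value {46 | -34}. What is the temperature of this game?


The game is {46 | -34}, a switch {a | b} with numbers a > b.
Cooling {a | b} by t gives {a - t | b + t}, which stops being hot when a - t = b + t, i.e. at t = (a - b)/2. So the temperature of a switch is (a - b)/2.
Temperature = (Left option - Right option) / 2
= (46 - (-34)) / 2
= 80 / 2
= 40

40


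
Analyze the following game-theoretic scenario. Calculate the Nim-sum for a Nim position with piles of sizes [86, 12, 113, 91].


We need the XOR (exclusive or) of all pile sizes.
After XOR-ing pile 1 (size 86): 0 XOR 86 = 86
After XOR-ing pile 2 (size 12): 86 XOR 12 = 90
After XOR-ing pile 3 (size 113): 90 XOR 113 = 43
After XOR-ing pile 4 (size 91): 43 XOR 91 = 112
The Nim-value of this position is 112.

112
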